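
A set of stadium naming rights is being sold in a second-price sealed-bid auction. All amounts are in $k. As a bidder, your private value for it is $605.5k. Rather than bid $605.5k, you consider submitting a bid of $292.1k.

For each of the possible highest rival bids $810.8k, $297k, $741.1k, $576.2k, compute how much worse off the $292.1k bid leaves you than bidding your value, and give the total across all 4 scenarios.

$337.8k

The deviation costs you only when the competing bid falls strictly between $292.1k and $605.5k; elsewhere both bids give the same outcome.
$810.8k: outcomes coincide → loss $0k.
$297k: truthful payoff $308.5k, deviation payoff $0k → loss $308.5k.
$741.1k: outcomes coincide → loss $0k.
$576.2k: truthful payoff $29.3k, deviation payoff $0k → loss $29.3k.
Total loss = $308.5k + $29.3k = $337.8k.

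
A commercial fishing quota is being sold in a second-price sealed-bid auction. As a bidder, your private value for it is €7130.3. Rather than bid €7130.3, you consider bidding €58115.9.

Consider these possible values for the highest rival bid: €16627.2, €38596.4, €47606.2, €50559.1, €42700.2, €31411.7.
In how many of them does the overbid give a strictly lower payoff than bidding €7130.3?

6

The deviation hurts exactly when the highest competing bid lies strictly between €7130.3 and €58115.9 — overbidding then wins at a price above your value.
€16627.2: inside the interval → strictly worse (loss €9496.9).
€38596.4: inside the interval → strictly worse (loss €31466.1).
€47606.2: inside the interval → strictly worse (loss €40475.9).
€50559.1: inside the interval → strictly worse (loss €43428.8).
€42700.2: inside the interval → strictly worse (loss €35569.9).
€31411.7: inside the interval → strictly worse (loss €24281.4).
Count: 6.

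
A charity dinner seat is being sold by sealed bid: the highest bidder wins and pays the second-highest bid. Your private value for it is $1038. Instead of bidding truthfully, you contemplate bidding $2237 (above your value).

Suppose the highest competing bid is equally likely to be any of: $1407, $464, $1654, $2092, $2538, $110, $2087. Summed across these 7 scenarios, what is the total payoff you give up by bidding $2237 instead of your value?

The deviation costs you only when the competing bid falls strictly between $1038 and $2237; elsewhere both bids give the same outcome.
$1407: truthful payoff $0, deviation payoff −$369 → loss $369.
$464: outcomes coincide → loss $0.
$1654: truthful payoff $0, deviation payoff −$616 → loss $616.
$2092: truthful payoff $0, deviation payoff −$1054 → loss $1054.
$2538: outcomes coincide → loss $0.
$110: outcomes coincide → loss $0.
$2087: truthful payoff $0, deviation payoff −$1049 → loss $1049.
Total loss = $369 + $616 + $1054 + $1049 = $3088.

$3088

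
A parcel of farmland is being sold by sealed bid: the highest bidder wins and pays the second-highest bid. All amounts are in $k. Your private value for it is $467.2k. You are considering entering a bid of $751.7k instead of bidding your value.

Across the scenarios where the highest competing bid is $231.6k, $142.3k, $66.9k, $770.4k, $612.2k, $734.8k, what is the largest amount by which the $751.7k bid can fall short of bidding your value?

$267.6k

$231.6k: same outcome either way → loss $0k.
$142.3k: same outcome either way → loss $0k.
$66.9k: same outcome either way → loss $0k.
$770.4k: same outcome either way → loss $0k.
$612.2k: truthful gives $0k, deviation gives −$145k → loss $145k.
$734.8k: truthful gives $0k, deviation gives −$267.6k → loss $267.6k.
Maximum loss: $267.6k.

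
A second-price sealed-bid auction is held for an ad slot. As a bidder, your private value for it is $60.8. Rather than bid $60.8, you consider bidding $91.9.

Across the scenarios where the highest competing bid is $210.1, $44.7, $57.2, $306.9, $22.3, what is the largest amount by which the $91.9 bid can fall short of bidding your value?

$210.1: same outcome either way → loss $0.
$44.7: same outcome either way → loss $0.
$57.2: same outcome either way → loss $0.
$306.9: same outcome either way → loss $0.
$22.3: same outcome either way → loss $0.
Maximum loss: $0.

$0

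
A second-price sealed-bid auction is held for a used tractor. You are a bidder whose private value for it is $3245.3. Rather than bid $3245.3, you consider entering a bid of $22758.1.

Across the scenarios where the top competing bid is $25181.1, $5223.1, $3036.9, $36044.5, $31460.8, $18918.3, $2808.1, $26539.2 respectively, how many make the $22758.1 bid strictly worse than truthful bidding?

2

The deviation hurts exactly when the highest competing bid lies strictly between $3245.3 and $22758.1 — overbidding then wins at a price above your value.
$25181.1: above both → same outcome either way.
$5223.1: inside the interval → strictly worse (loss $1977.8).
$3036.9: below both → same outcome either way.
$36044.5: above both → same outcome either way.
$31460.8: above both → same outcome either way.
$18918.3: inside the interval → strictly worse (loss $15673).
$2808.1: below both → same outcome either way.
$26539.2: above both → same outcome either way.
Count: 2.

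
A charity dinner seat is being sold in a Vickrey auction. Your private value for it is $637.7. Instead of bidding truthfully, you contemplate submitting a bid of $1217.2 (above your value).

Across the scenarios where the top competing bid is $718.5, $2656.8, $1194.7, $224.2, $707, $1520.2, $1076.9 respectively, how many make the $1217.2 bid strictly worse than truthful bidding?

4

The deviation hurts exactly when the highest competing bid lies strictly between $637.7 and $1217.2 — overbidding then wins at a price above your value.
$718.5: inside the interval → strictly worse (loss $80.8).
$2656.8: above both → same outcome either way.
$1194.7: inside the interval → strictly worse (loss $557).
$224.2: below both → same outcome either way.
$707: inside the interval → strictly worse (loss $69.3).
$1520.2: above both → same outcome either way.
$1076.9: inside the interval → strictly worse (loss $439.2).
Count: 4.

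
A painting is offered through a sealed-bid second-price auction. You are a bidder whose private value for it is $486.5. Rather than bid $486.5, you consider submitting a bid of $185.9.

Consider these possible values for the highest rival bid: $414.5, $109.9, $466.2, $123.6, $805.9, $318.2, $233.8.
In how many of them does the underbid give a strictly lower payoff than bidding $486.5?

The deviation hurts exactly when the highest competing bid lies strictly between $185.9 and $486.5 — underbidding then forfeits a profitable win.
$414.5: inside the interval → strictly worse (loss $72).
$109.9: below both → same outcome either way.
$466.2: inside the interval → strictly worse (loss $20.3).
$123.6: below both → same outcome either way.
$805.9: above both → same outcome either way.
$318.2: inside the interval → strictly worse (loss $168.3).
$233.8: inside the interval → strictly worse (loss $252.7).
Count: 4.

4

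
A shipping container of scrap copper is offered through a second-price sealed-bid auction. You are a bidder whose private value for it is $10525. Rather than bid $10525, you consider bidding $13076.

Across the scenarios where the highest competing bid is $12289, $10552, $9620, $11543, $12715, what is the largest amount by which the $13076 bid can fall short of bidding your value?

$2190

$12289: truthful gives $0, deviation gives −$1764 → loss $1764.
$10552: truthful gives $0, deviation gives −$27 → loss $27.
$9620: same outcome either way → loss $0.
$11543: truthful gives $0, deviation gives −$1018 → loss $1018.
$12715: truthful gives $0, deviation gives −$2190 → loss $2190.
Maximum loss: $2190.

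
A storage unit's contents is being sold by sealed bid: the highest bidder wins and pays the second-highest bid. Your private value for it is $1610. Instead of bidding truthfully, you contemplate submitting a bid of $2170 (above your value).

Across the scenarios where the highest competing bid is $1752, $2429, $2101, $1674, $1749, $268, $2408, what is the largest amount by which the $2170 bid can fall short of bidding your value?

$1752: truthful gives $0, deviation gives −$142 → loss $142.
$2429: same outcome either way → loss $0.
$2101: truthful gives $0, deviation gives −$491 → loss $491.
$1674: truthful gives $0, deviation gives −$64 → loss $64.
$1749: truthful gives $0, deviation gives −$139 → loss $139.
$268: same outcome either way → loss $0.
$2408: same outcome either way → loss $0.
Maximum loss: $491.

$491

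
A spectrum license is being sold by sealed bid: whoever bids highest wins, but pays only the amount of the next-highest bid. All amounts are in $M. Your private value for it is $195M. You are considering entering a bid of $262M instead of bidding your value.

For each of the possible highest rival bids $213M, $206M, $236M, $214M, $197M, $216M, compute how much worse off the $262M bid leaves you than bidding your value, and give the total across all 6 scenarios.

The deviation costs you only when the competing bid falls strictly between $195M and $262M; elsewhere both bids give the same outcome.
$213M: truthful payoff $0M, deviation payoff −$18M → loss $18M.
$206M: truthful payoff $0M, deviation payoff −$11M → loss $11M.
$236M: truthful payoff $0M, deviation payoff −$41M → loss $41M.
$214M: truthful payoff $0M, deviation payoff −$19M → loss $19M.
$197M: truthful payoff $0M, deviation payoff −$2M → loss $2M.
$216M: truthful payoff $0M, deviation payoff −$21M → loss $21M.
Total loss = $18M + $11M + $41M + $19M + $2M + $21M = $112M.
Because the price is fixed by the runner-up's bid, deviating from your value can only change a good outcome into a bad one — never the reverse.

$112M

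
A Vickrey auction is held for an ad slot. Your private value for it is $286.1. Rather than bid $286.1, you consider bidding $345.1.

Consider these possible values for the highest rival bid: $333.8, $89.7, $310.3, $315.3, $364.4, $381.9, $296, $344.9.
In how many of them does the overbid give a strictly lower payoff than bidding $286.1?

5

The deviation hurts exactly when the highest competing bid lies strictly between $286.1 and $345.1 — overbidding then wins at a price above your value.
$333.8: inside the interval → strictly worse (loss $47.7).
$89.7: below both → same outcome either way.
$310.3: inside the interval → strictly worse (loss $24.2).
$315.3: inside the interval → strictly worse (loss $29.2).
$364.4: above both → same outcome either way.
$381.9: above both → same outcome either way.
$296: inside the interval → strictly worse (loss $9.9).
$344.9: inside the interval → strictly worse (loss $58.8).
Count: 5.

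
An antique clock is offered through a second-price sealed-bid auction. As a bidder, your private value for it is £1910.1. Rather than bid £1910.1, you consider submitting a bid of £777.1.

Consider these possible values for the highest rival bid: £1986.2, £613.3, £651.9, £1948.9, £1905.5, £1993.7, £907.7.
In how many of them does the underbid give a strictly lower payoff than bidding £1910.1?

2

The deviation hurts exactly when the highest competing bid lies strictly between £777.1 and £1910.1 — underbidding then forfeits a profitable win.
£1986.2: above both → same outcome either way.
£613.3: below both → same outcome either way.
£651.9: below both → same outcome either way.
£1948.9: above both → same outcome either way.
£1905.5: inside the interval → strictly worse (loss £4.6).
£1993.7: above both → same outcome either way.
£907.7: inside the interval → strictly worse (loss £1002.4).
Count: 2.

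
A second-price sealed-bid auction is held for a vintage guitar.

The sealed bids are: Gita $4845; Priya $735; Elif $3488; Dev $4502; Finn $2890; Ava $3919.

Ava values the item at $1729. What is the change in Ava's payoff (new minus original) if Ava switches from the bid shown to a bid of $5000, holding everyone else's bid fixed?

−$3116

The highest bid among the other bidders is $4845; Ava's bid doesn't change that.
Original bid $3919: Ava is not highest (top rival bid is $4845); payoff $0.
Alternative bid $5000: Ava is highest, pays the top rival bid $4845; payoff $1729 − $4845 = −$3116.
Change in payoff = −$3116 − ($0) = −$3116.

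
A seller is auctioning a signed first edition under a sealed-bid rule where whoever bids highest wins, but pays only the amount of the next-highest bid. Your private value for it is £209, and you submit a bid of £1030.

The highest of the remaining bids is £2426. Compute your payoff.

Your bid £1030 is below the highest competing bid £2426, so you lose.
A losing bidder pays nothing and receives nothing: payoff = £0.

£0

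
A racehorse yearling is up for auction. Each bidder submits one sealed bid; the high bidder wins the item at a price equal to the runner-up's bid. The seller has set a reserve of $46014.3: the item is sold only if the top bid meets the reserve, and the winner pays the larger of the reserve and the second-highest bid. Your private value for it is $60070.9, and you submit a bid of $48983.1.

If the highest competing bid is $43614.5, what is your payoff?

$14056.6

Your bid $48983.1 is the highest and exceeds the reserve.
Price = max(second-highest bid, reserve) = max($43614.5, $46014.3) = $46014.3.
Payoff = $60070.9 − $46014.3 = $14056.6.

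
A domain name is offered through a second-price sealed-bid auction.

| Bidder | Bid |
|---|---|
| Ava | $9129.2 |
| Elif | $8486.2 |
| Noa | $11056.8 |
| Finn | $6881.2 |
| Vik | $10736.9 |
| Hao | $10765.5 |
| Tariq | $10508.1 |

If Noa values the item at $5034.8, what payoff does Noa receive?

−$5730.7

Highest bid: Noa at $11056.8, so Noa wins.
Second-highest bid: Hao at $10765.5 — that is the price the winner pays.
Noa's payoff = value − price = $5034.8 − $10765.5 = −$5730.7.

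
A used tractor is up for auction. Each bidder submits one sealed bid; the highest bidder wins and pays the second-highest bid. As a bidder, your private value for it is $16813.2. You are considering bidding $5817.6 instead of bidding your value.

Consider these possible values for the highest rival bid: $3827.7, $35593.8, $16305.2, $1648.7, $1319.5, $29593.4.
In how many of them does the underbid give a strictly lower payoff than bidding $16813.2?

The deviation hurts exactly when the highest competing bid lies strictly between $5817.6 and $16813.2 — underbidding then forfeits a profitable win.
$3827.7: below both → same outcome either way.
$35593.8: above both → same outcome either way.
$16305.2: inside the interval → strictly worse (loss $508).
$1648.7: below both → same outcome either way.
$1319.5: below both → same outcome either way.
$29593.4: above both → same outcome either way.
Count: 1.

1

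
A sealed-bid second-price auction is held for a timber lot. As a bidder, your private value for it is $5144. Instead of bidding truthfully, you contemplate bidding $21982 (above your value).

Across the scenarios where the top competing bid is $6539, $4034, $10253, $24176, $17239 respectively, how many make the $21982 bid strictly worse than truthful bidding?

The deviation hurts exactly when the highest competing bid lies strictly between $5144 and $21982 — overbidding then wins at a price above your value.
$6539: inside the interval → strictly worse (loss $1395).
$4034: below both → same outcome either way.
$10253: inside the interval → strictly worse (loss $5109).
$24176: above both → same outcome either way.
$17239: inside the interval → strictly worse (loss $12095).
Count: 3.

3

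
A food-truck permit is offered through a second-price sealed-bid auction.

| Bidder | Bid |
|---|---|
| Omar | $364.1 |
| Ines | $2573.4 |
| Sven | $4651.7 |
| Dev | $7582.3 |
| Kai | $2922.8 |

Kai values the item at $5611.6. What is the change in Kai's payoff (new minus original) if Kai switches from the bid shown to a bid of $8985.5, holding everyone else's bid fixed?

The highest bid among the other bidders is $7582.3; Kai's bid doesn't change that.
Original bid $2922.8: Kai is not highest (top rival bid is $7582.3); payoff $0.
Alternative bid $8985.5: Kai is highest, pays the top rival bid $7582.3; payoff $5611.6 − $7582.3 = −$1970.7.
Change in payoff = −$1970.7 − ($0) = −$1970.7.

−$1970.7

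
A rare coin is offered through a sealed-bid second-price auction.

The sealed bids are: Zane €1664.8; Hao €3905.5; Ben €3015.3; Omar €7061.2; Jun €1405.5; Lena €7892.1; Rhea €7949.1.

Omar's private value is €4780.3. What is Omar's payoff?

€0

Highest bid: Rhea at €7949.1, so Rhea wins.
Second-highest bid: Lena at €7892.1 — that is the price the winner pays.
Omar did not win, so Omar pays nothing and receives nothing: payoff €0.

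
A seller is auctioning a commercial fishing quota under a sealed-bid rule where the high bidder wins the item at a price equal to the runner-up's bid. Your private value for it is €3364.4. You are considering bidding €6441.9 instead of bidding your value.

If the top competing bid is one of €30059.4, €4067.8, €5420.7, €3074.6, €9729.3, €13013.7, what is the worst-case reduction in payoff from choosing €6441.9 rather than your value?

€30059.4: same outcome either way → loss €0.
€4067.8: truthful gives €0, deviation gives −€703.4 → loss €703.4.
€5420.7: truthful gives €0, deviation gives −€2056.3 → loss €2056.3.
€3074.6: same outcome either way → loss €0.
€9729.3: same outcome either way → loss €0.
€13013.7: same outcome either way → loss €0.
Maximum loss: €2056.3.

€2056.3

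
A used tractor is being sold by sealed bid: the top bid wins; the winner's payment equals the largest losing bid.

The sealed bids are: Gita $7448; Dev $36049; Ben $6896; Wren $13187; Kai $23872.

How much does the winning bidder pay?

$23872

Highest bid: Dev at $36049, so Dev wins.
Second-highest bid: Kai at $23872 — that is the price the winner pays.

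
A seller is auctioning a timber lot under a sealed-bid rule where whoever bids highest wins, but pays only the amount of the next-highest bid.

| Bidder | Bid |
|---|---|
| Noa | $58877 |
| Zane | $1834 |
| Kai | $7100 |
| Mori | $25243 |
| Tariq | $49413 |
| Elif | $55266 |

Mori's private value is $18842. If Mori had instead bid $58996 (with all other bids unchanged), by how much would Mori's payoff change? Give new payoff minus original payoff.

The highest bid among the other bidders is $58877; Mori's bid doesn't change that.
Original bid $25243: Mori is not highest (top rival bid is $58877); payoff $0.
Alternative bid $58996: Mori is highest, pays the top rival bid $58877; payoff $18842 − $58877 = −$40035.
Change in payoff = −$40035 − ($0) = −$40035.

−$40035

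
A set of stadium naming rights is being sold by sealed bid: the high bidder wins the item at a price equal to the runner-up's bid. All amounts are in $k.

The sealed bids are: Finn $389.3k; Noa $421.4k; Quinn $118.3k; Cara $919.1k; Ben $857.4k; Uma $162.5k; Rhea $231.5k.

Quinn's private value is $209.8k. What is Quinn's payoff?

$0k

Highest bid: Cara at $919.1k, so Cara wins.
Second-highest bid: Ben at $857.4k — that is the price the winner pays.
Quinn did not win, so Quinn pays nothing and receives nothing: payoff $0k.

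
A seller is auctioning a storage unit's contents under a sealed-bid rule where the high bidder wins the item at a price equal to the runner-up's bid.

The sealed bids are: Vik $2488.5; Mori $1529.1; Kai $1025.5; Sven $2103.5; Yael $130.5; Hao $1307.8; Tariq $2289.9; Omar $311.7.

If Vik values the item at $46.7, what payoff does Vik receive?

−$2243.2

Highest bid: Vik at $2488.5, so Vik wins.
Second-highest bid: Tariq at $2289.9 — that is the price the winner pays.
Vik's payoff = value − price = $46.7 − $2289.9 = −$2243.2.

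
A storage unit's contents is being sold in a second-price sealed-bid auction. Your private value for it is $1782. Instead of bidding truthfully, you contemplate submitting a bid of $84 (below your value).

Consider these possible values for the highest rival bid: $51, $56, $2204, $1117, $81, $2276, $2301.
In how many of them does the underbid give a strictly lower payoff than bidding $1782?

The deviation hurts exactly when the highest competing bid lies strictly between $84 and $1782 — underbidding then forfeits a profitable win.
$51: below both → same outcome either way.
$56: below both → same outcome either way.
$2204: above both → same outcome either way.
$1117: inside the interval → strictly worse (loss $665).
$81: below both → same outcome either way.
$2276: above both → same outcome either way.
$2301: above both → same outcome either way.
Count: 1.

1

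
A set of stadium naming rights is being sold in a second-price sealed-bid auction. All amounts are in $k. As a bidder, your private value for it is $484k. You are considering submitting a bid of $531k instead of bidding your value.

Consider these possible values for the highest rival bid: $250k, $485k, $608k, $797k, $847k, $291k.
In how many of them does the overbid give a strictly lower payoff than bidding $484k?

The deviation hurts exactly when the highest competing bid lies strictly between $484k and $531k — overbidding then wins at a price above your value.
$250k: below both → same outcome either way.
$485k: inside the interval → strictly worse (loss $1k).
$608k: above both → same outcome either way.
$797k: above both → same outcome either way.
$847k: above both → same outcome either way.
$291k: below both → same outcome either way.
Count: 1.

1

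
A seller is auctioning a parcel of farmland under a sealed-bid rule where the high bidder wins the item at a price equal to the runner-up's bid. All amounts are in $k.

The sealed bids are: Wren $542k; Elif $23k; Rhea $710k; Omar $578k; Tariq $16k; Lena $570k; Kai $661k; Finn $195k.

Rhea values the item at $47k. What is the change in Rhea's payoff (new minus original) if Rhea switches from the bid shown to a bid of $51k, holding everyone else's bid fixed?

The highest bid among the other bidders is $661k; Rhea's bid doesn't change that.
Original bid $710k: Rhea is highest, pays the top rival bid $661k; payoff $47k − $661k = −$614k.
Alternative bid $51k: Rhea is not highest (top rival bid is $661k); payoff $0k.
Change in payoff = $0k − (−$614k) = $614k.

$614k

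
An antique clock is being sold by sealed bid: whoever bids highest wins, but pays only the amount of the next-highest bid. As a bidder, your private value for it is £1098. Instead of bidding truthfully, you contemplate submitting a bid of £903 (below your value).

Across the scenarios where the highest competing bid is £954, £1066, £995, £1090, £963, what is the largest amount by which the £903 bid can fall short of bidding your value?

£954: truthful gives £144, deviation gives £0 → loss £144.
£1066: truthful gives £32, deviation gives £0 → loss £32.
£995: truthful gives £103, deviation gives £0 → loss £103.
£1090: truthful gives £8, deviation gives £0 → loss £8.
£963: truthful gives £135, deviation gives £0 → loss £135.
Maximum loss: £144.

£144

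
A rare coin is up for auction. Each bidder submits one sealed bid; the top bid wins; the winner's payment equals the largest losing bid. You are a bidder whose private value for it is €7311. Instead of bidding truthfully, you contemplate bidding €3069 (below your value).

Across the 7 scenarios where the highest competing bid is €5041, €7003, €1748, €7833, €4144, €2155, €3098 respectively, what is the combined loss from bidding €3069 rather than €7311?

€9958

The deviation costs you only when the competing bid falls strictly between €3069 and €7311; elsewhere both bids give the same outcome.
€5041: truthful payoff €2270, deviation payoff €0 → loss €2270.
€7003: truthful payoff €308, deviation payoff €0 → loss €308.
€1748: outcomes coincide → loss €0.
€7833: outcomes coincide → loss €0.
€4144: truthful payoff €3167, deviation payoff €0 → loss €3167.
€2155: outcomes coincide → loss €0.
€3098: truthful payoff €4213, deviation payoff €0 → loss €4213.
Total loss = €2270 + €308 + €3167 + €4213 = €9958.
Because the price is fixed by the runner-up's bid, deviating from your value can only change a good outcome into a bad one — never the reverse.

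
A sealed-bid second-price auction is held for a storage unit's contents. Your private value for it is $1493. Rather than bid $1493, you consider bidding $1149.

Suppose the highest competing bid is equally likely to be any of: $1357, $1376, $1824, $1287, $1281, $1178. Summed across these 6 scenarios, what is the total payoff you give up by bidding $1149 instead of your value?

The deviation costs you only when the competing bid falls strictly between $1149 and $1493; elsewhere both bids give the same outcome.
$1357: truthful payoff $136, deviation payoff $0 → loss $136.
$1376: truthful payoff $117, deviation payoff $0 → loss $117.
$1824: outcomes coincide → loss $0.
$1287: truthful payoff $206, deviation payoff $0 → loss $206.
$1281: truthful payoff $212, deviation payoff $0 → loss $212.
$1178: truthful payoff $315, deviation payoff $0 → loss $315.
Total loss = $136 + $117 + $206 + $212 + $315 = $986.
Because the price is fixed by the runner-up's bid, deviating from your value can only change a good outcome into a bad one — never the reverse.

$986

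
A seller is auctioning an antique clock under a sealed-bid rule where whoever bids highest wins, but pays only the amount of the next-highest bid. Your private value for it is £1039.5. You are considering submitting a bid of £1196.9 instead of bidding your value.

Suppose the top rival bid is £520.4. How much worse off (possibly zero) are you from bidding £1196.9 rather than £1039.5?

£0

Bidding your value £1039.5: you win (since £1039.5 > £520.4) and pay £520.4. Payoff £519.1.
Bidding £1196.9: you win and pay £520.4. Payoff £1039.5 − £520.4 = £519.1.
Difference = £519.1 − £519.1 = £0; both bids lead to the same outcome because the competing bid is below both your value and your alternative bid.
Because the price is fixed by the runner-up's bid, deviating from your value can only change a good outcome into a bad one — never the reverse.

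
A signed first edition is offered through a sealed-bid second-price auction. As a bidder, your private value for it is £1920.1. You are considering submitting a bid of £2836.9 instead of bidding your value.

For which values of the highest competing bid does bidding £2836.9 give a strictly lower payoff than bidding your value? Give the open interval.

If the competing bid is below £1920.1, both bids win at the same price — no difference.
If it is above £2836.9, both bids lose — no difference.
If it lies strictly between £1920.1 and £2836.9, bidding your value loses (payoff 0) while bidding £2836.9 wins at a price above your value (payoff negative).
So the deviation strictly hurts on the open interval (£1920.1, £2836.9).

(£1920.1, £2836.9)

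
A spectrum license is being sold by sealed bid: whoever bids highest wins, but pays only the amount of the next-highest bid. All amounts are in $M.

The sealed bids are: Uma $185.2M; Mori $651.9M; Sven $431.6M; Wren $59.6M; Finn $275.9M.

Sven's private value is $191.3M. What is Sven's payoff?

$0M

Highest bid: Mori at $651.9M, so Mori wins.
Second-highest bid: Sven at $431.6M — that is the price the winner pays.
Sven did not win, so Sven pays nothing and receives nothing: payoff $0M.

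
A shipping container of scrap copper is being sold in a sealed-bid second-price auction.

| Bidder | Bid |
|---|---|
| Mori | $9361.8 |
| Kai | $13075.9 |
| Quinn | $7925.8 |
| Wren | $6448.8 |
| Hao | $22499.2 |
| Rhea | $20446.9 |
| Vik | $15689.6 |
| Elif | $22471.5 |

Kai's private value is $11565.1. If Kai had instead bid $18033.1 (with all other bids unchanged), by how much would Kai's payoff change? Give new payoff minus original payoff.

$0

The highest bid among the other bidders is $22499.2; Kai's bid doesn't change that.
Original bid $13075.9: Kai is not highest (top rival bid is $22499.2); payoff $0.
Alternative bid $18033.1: Kai is not highest (top rival bid is $22499.2); payoff $0.
Change in payoff = $0 − ($0) = $0.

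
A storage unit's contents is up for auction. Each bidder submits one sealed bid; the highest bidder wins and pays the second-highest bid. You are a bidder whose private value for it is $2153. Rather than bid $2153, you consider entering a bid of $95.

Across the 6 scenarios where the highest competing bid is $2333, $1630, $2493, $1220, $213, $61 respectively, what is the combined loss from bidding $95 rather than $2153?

The deviation costs you only when the competing bid falls strictly between $95 and $2153; elsewhere both bids give the same outcome.
$2333: outcomes coincide → loss $0.
$1630: truthful payoff $523, deviation payoff $0 → loss $523.
$2493: outcomes coincide → loss $0.
$1220: truthful payoff $933, deviation payoff $0 → loss $933.
$213: truthful payoff $1940, deviation payoff $0 → loss $1940.
$61: outcomes coincide → loss $0.
Total loss = $523 + $933 + $1940 = $3396.

$3396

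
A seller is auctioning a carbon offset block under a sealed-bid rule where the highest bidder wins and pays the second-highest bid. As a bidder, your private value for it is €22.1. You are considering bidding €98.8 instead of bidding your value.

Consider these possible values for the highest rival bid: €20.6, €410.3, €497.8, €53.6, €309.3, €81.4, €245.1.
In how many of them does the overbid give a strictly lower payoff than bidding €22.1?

The deviation hurts exactly when the highest competing bid lies strictly between €22.1 and €98.8 — overbidding then wins at a price above your value.
€20.6: below both → same outcome either way.
€410.3: above both → same outcome either way.
€497.8: above both → same outcome either way.
€53.6: inside the interval → strictly worse (loss €31.5).
€309.3: above both → same outcome either way.
€81.4: inside the interval → strictly worse (loss €59.3).
€245.1: above both → same outcome either way.
Count: 2.

2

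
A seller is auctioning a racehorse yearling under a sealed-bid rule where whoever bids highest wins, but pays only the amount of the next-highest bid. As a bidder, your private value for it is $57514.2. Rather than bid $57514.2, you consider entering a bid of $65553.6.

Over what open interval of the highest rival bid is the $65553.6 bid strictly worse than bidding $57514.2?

($57514.2, $65553.6)

If the competing bid is below $57514.2, both bids win at the same price — no difference.
If it is above $65553.6, both bids lose — no difference.
If it lies strictly between $57514.2 and $65553.6, bidding your value loses (payoff 0) while bidding $65553.6 wins at a price above your value (payoff negative).
So the deviation strictly hurts on the open interval ($57514.2, $65553.6).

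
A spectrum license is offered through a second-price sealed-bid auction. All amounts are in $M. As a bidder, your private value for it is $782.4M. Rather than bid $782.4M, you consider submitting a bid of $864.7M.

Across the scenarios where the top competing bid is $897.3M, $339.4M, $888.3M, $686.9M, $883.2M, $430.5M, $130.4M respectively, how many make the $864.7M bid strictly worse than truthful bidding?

The deviation hurts exactly when the highest competing bid lies strictly between $782.4M and $864.7M — overbidding then wins at a price above your value.
$897.3M: above both → same outcome either way.
$339.4M: below both → same outcome either way.
$888.3M: above both → same outcome either way.
$686.9M: below both → same outcome either way.
$883.2M: above both → same outcome either way.
$430.5M: below both → same outcome either way.
$130.4M: below both → same outcome either way.
Count: 0.

0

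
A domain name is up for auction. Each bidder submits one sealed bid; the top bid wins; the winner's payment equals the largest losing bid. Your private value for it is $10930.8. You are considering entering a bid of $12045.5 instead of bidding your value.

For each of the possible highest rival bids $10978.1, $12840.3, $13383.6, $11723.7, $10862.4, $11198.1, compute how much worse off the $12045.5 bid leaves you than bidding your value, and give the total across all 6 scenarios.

The deviation costs you only when the competing bid falls strictly between $10930.8 and $12045.5; elsewhere both bids give the same outcome.
$10978.1: truthful payoff $0, deviation payoff −$47.3 → loss $47.3.
$12840.3: outcomes coincide → loss $0.
$13383.6: outcomes coincide → loss $0.
$11723.7: truthful payoff $0, deviation payoff −$792.9 → loss $792.9.
$10862.4: outcomes coincide → loss $0.
$11198.1: truthful payoff $0, deviation payoff −$267.3 → loss $267.3.
Total loss = $47.3 + $792.9 + $267.3 = $1107.5.

$1107.5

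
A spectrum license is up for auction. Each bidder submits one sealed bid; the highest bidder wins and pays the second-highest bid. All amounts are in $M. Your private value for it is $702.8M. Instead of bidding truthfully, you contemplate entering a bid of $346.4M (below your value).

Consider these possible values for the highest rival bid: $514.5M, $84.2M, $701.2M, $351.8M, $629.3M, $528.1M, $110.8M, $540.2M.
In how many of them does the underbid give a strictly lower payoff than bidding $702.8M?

The deviation hurts exactly when the highest competing bid lies strictly between $346.4M and $702.8M — underbidding then forfeits a profitable win.
$514.5M: inside the interval → strictly worse (loss $188.3M).
$84.2M: below both → same outcome either way.
$701.2M: inside the interval → strictly worse (loss $1.6M).
$351.8M: inside the interval → strictly worse (loss $351M).
$629.3M: inside the interval → strictly worse (loss $73.5M).
$528.1M: inside the interval → strictly worse (loss $174.7M).
$110.8M: below both → same outcome either way.
$540.2M: inside the interval → strictly worse (loss $162.6M).
Count: 6.

6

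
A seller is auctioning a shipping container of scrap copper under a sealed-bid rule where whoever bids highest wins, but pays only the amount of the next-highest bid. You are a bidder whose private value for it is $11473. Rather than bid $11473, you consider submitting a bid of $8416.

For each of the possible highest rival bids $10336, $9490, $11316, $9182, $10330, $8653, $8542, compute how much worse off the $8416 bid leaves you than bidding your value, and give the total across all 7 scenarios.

The deviation costs you only when the competing bid falls strictly between $8416 and $11473; elsewhere both bids give the same outcome.
$10336: truthful payoff $1137, deviation payoff $0 → loss $1137.
$9490: truthful payoff $1983, deviation payoff $0 → loss $1983.
$11316: truthful payoff $157, deviation payoff $0 → loss $157.
$9182: truthful payoff $2291, deviation payoff $0 → loss $2291.
$10330: truthful payoff $1143, deviation payoff $0 → loss $1143.
$8653: truthful payoff $2820, deviation payoff $0 → loss $2820.
$8542: truthful payoff $2931, deviation payoff $0 → loss $2931.
Total loss = $1137 + $1983 + $157 + $2291 + $1143 + $2820 + $2931 = $12462.
In a second-price auction your bid sets only whether you win, not what you pay, so bidding your true value is weakly dominant.

$12462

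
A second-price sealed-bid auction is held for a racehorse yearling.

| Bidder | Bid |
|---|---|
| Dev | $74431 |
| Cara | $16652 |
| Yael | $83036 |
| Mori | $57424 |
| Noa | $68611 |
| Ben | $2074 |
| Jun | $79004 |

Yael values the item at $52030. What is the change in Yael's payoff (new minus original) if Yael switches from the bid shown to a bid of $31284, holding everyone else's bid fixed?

The highest bid among the other bidders is $79004; Yael's bid doesn't change that.
Original bid $83036: Yael is highest, pays the top rival bid $79004; payoff $52030 − $79004 = −$26974.
Alternative bid $31284: Yael is not highest (top rival bid is $79004); payoff $0.
Change in payoff = $0 − (−$26974) = $26974.

$26974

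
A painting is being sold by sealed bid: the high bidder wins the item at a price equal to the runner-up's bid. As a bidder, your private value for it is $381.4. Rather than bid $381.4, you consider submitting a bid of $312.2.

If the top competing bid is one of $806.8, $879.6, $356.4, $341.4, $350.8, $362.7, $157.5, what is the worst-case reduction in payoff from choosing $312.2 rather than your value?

$40

$806.8: same outcome either way → loss $0.
$879.6: same outcome either way → loss $0.
$356.4: truthful gives $25, deviation gives $0 → loss $25.
$341.4: truthful gives $40, deviation gives $0 → loss $40.
$350.8: truthful gives $30.6, deviation gives $0 → loss $30.6.
$362.7: truthful gives $18.7, deviation gives $0 → loss $18.7.
$157.5: same outcome either way → loss $0.
Maximum loss: $40.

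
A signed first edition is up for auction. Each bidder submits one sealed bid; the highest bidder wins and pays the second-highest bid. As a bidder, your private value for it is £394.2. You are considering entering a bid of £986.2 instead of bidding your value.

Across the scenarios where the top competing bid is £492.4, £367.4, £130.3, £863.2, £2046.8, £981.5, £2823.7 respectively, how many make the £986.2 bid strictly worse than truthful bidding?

The deviation hurts exactly when the highest competing bid lies strictly between £394.2 and £986.2 — overbidding then wins at a price above your value.
£492.4: inside the interval → strictly worse (loss £98.2).
£367.4: below both → same outcome either way.
£130.3: below both → same outcome either way.
£863.2: inside the interval → strictly worse (loss £469).
£2046.8: above both → same outcome either way.
£981.5: inside the interval → strictly worse (loss £587.3).
£2823.7: above both → same outcome either way.
Count: 3.

3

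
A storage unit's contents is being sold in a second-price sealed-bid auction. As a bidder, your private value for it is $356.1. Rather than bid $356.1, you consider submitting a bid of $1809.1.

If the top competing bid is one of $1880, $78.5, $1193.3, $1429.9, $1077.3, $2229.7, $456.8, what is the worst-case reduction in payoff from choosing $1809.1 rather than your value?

$1073.8

$1880: same outcome either way → loss $0.
$78.5: same outcome either way → loss $0.
$1193.3: truthful gives $0, deviation gives −$837.2 → loss $837.2.
$1429.9: truthful gives $0, deviation gives −$1073.8 → loss $1073.8.
$1077.3: truthful gives $0, deviation gives −$721.2 → loss $721.2.
$2229.7: same outcome either way → loss $0.
$456.8: truthful gives $0, deviation gives −$100.7 → loss $100.7.
Maximum loss: $1073.8.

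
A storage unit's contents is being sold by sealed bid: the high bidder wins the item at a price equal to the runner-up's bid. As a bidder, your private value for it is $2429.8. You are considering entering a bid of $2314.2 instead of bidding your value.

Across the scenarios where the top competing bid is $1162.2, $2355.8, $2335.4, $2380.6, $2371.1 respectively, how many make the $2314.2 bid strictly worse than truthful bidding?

4

The deviation hurts exactly when the highest competing bid lies strictly between $2314.2 and $2429.8 — underbidding then forfeits a profitable win.
$1162.2: below both → same outcome either way.
$2355.8: inside the interval → strictly worse (loss $74).
$2335.4: inside the interval → strictly worse (loss $94.4).
$2380.6: inside the interval → strictly worse (loss $49.2).
$2371.1: inside the interval → strictly worse (loss $58.7).
Count: 4.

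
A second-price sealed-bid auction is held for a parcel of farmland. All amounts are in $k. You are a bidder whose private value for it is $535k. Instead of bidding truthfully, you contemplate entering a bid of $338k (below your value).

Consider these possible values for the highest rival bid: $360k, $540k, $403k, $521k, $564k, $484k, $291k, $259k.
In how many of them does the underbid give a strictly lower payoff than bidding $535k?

The deviation hurts exactly when the highest competing bid lies strictly between $338k and $535k — underbidding then forfeits a profitable win.
$360k: inside the interval → strictly worse (loss $175k).
$540k: above both → same outcome either way.
$403k: inside the interval → strictly worse (loss $132k).
$521k: inside the interval → strictly worse (loss $14k).
$564k: above both → same outcome either way.
$484k: inside the interval → strictly worse (loss $51k).
$291k: below both → same outcome either way.
$259k: below both → same outcome either way.
Count: 4.

4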